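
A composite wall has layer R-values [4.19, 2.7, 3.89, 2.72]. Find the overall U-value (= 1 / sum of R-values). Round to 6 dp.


R_total = 4.19 + 2.7 + 3.89 + 2.72 = 13.50
U = 1/13.50 = 0.074074

0.074074


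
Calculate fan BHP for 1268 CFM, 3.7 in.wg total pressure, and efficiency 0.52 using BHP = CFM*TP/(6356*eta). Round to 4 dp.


BHP = 1268 * 3.7 / (6356 * 0.52) = 1.4195 hp

1.4195 hp


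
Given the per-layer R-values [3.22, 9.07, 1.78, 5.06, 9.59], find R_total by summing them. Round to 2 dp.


R_total = 3.22 + 9.07 + 1.78 + 5.06 + 9.59 = 28.72

28.72


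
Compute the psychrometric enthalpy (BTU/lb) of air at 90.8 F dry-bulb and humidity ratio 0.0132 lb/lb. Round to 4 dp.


h = 0.24*90.8 + 0.0132*(1061+0.444*90.8) = 36.3294 BTU/lb

36.3294 BTU/lb


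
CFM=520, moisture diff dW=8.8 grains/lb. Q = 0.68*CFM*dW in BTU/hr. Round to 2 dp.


Q = 0.68 * 520 * 8.8 = 3111.68 BTU/hr

3111.68 BTU/hr


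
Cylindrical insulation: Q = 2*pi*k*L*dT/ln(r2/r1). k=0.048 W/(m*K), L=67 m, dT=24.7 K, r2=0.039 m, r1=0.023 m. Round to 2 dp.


Q = 2*pi*0.048*67*24.7/ln(0.039/0.023) = 945.16 W

945.16 W


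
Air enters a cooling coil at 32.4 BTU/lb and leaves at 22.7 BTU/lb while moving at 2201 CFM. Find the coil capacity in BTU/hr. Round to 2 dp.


Q = 4.5 * 2201 * (32.4 - 22.7) = 96073.65 BTU/hr

96073.65 BTU/hr


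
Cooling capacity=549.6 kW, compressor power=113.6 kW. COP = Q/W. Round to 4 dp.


COP = 549.6 / 113.6 = 4.8380

4.8380


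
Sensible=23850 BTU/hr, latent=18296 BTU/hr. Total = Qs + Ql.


Qt = 23850 + 18296 = 42146 BTU/hr

42146 BTU/hr


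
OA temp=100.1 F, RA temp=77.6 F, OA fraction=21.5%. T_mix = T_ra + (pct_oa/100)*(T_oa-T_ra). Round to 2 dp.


T_mix = 77.6 + (21.5/100)*(100.1-77.6) = 82.44 F

82.44 F


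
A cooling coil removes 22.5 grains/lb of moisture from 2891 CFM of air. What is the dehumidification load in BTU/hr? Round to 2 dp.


Q = 0.68 * 2891 * 22.5 = 44232.30 BTU/hr

44232.30 BTU/hr


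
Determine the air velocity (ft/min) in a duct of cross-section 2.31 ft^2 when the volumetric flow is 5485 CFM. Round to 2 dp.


V = 5485 / 2.31 = 2374.46 ft/min

2374.46 ft/min


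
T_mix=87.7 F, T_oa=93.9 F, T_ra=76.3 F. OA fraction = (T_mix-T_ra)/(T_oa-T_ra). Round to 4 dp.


frac = (87.7 - 76.3) / (93.9 - 76.3) = 0.6477

0.6477


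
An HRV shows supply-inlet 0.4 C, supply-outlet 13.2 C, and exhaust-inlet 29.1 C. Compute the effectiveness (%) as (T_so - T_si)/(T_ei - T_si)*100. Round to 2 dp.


eff = (13.2-0.4)/(29.1-0.4)*100 = 44.60 %

44.60 %


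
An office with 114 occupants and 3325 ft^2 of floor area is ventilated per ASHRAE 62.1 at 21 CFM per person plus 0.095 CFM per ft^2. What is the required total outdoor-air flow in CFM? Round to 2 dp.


Total = 114*21 + 3325*0.095 = 2709.88 CFM

2709.88 CFM


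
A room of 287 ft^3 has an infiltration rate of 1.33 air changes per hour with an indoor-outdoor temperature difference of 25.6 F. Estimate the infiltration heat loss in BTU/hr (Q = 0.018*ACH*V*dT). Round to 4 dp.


Q = 0.018 * 1.33 * 287 * 25.6 = 175.8920 BTU/hr

175.8920 BTU/hr


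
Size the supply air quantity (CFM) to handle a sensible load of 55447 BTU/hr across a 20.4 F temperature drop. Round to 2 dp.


CFM = 55447 / (1.08 * 20.4) = 2516.66

2516.66 CFM


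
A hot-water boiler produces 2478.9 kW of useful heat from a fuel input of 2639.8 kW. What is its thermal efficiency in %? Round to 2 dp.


eta = (2478.9/2639.8)*100 = 93.90 %

93.90 %


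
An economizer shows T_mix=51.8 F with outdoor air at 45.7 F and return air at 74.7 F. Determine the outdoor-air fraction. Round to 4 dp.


frac = (51.8 - 74.7) / (45.7 - 74.7) = 0.7897

0.7897


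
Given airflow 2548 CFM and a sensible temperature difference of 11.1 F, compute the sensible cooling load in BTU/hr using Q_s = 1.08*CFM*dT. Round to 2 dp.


Q = 1.08 * 2548 * 11.1 = 30545.42 BTU/hr

30545.42 BTU/hr


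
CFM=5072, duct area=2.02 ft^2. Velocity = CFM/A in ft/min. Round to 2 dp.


V = 5072 / 2.02 = 2510.89 ft/min

2510.89 ft/min


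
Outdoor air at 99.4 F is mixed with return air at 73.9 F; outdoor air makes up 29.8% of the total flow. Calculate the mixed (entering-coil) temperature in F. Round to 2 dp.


T_mix = 73.9 + (29.8/100)*(99.4-73.9) = 81.50 F

81.50 F


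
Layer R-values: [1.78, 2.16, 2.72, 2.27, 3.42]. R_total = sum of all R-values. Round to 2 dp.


R_total = 1.78 + 2.16 + 2.72 + 2.27 + 3.42 = 12.35

12.35


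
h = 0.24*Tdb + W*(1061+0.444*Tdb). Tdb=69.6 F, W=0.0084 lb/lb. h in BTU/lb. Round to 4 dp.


h = 0.24*69.6 + 0.0084*(1061+0.444*69.6) = 25.8760 BTU/lb

25.8760 BTU/lb


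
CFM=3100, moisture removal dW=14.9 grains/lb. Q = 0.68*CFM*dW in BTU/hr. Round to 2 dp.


Q = 0.68 * 3100 * 14.9 = 31409.20 BTU/hr

31409.20 BTU/hr


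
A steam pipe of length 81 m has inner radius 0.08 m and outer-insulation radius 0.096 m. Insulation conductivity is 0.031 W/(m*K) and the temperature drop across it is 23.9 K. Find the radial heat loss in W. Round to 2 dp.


Q = 2*pi*0.031*81*23.9/ln(0.096/0.08) = 2068.17 W

2068.17 W


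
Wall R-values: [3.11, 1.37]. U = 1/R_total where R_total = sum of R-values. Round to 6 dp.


R_total = 3.11 + 1.37 = 4.48
U = 1/4.48 = 0.223214

0.223214


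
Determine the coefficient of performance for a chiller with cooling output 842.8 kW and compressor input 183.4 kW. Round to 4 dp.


COP = 842.8 / 183.4 = 4.5954

4.5954


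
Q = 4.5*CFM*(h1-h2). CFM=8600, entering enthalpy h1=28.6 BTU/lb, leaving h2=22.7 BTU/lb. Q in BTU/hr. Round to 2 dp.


Q = 4.5 * 8600 * (28.6 - 22.7) = 228330.00 BTU/hr

228330.00 BTU/hr


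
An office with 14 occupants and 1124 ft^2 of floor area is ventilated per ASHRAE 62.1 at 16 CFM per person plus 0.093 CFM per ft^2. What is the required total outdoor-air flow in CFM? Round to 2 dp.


Total = 14*16 + 1124*0.093 = 328.53 CFM

328.53 CFM


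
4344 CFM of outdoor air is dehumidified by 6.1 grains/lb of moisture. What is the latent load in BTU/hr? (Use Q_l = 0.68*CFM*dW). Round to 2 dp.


Q = 0.68 * 4344 * 6.1 = 18018.91 BTU/hr

18018.91 BTU/hr


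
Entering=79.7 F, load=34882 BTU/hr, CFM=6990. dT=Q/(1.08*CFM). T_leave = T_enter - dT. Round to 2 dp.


dT = 34882/(1.08*6990) = 4.6206
T_leave = 79.7 - 4.6206 = 75.08 F

75.08 F


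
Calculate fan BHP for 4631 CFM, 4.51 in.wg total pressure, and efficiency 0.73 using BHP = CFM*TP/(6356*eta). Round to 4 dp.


BHP = 4631 * 4.51 / (6356 * 0.73) = 4.5014 hp

4.5014 hp


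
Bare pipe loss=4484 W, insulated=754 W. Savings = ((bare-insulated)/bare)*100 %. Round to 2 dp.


Savings = ((4484-754)/4484)*100 = 83.18 %

83.18 %


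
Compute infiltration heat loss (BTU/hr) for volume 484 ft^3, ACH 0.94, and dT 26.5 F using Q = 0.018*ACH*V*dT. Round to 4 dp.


Q = 0.018 * 0.94 * 484 * 26.5 = 217.0159 BTU/hr

217.0159 BTU/hr


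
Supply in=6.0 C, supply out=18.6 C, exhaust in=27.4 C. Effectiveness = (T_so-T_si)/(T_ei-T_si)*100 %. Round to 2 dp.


eff = (18.6-6.0)/(27.4-6.0)*100 = 58.88 %

58.88 %


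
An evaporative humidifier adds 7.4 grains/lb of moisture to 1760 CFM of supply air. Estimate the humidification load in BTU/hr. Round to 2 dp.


Q = 0.68 * 1760 * 7.4 = 8856.32 BTU/hr

8856.32 BTU/hr


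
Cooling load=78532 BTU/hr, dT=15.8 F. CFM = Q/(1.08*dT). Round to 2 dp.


CFM = 78532 / (1.08 * 15.8) = 4602.20

4602.20 CFM


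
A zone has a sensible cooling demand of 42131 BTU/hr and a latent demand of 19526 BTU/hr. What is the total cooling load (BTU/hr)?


Qt = 42131 + 19526 = 61657 BTU/hr

61657 BTU/hr


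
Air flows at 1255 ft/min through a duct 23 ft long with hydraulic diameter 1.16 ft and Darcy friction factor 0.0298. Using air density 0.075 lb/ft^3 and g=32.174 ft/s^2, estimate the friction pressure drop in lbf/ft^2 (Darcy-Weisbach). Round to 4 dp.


v_fps = 1255/60 = 20.9167 ft/s
dp = 0.0298*(23/1.16)*0.075*20.9167^2/(2*32.174) = 0.3013 lbf/ft^2

0.3013 lbf/ft^2


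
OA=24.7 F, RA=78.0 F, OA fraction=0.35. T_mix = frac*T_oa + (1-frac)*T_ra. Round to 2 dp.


T_mix = 0.35*24.7 + 0.65*78.0 = 59.35 F

59.35 F


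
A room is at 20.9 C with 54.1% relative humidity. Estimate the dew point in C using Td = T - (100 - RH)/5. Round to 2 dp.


Td = 20.9 - (100-54.1)/5 = 11.72 C

11.72 C


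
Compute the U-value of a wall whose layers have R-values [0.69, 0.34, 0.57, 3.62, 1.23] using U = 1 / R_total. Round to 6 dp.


R_total = 0.69 + 0.34 + 0.57 + 3.62 + 1.23 = 6.45
U = 1/6.45 = 0.155039

0.155039


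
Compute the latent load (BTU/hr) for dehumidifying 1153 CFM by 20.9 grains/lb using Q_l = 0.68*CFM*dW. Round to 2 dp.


Q = 0.68 * 1153 * 20.9 = 16386.44 BTU/hr

16386.44 BTU/hr


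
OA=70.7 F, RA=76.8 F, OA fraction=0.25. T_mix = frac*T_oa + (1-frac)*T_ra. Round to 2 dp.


T_mix = 0.25*70.7 + 0.75*76.8 = 75.28 F

75.28 F


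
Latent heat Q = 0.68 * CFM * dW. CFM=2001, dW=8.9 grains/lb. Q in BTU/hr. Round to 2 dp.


Q = 0.68 * 2001 * 8.9 = 12110.05 BTU/hr

12110.05 BTU/hr


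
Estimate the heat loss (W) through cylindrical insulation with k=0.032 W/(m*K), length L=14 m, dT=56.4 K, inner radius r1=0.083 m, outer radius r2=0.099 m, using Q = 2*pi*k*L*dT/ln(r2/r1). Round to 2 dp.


Q = 2*pi*0.032*14*56.4/ln(0.099/0.083) = 900.61 W

900.61 W


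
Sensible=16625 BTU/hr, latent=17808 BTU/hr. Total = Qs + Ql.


Qt = 16625 + 17808 = 34433 BTU/hr

34433 BTU/hr


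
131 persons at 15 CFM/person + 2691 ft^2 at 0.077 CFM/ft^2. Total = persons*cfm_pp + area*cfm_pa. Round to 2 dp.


Total = 131*15 + 2691*0.077 = 2172.21 CFM

2172.21 CFM


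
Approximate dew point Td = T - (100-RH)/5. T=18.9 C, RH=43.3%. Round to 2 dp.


Td = 18.9 - (100-43.3)/5 = 7.56 C

7.56 C


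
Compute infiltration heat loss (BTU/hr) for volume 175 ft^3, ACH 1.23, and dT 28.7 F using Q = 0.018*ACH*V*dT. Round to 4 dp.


Q = 0.018 * 1.23 * 175 * 28.7 = 111.1982 BTU/hr

111.1982 BTU/hr


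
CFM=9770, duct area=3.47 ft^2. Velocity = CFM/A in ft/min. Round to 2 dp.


V = 9770 / 3.47 = 2815.56 ft/min

2815.56 ft/min


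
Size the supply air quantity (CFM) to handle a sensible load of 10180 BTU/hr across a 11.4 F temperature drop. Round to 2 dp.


CFM = 10180 / (1.08 * 11.4) = 826.84

826.84 CFM


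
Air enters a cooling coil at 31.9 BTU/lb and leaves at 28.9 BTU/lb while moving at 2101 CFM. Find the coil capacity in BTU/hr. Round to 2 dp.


Q = 4.5 * 2101 * (31.9 - 28.9) = 28363.50 BTU/hr

28363.50 BTU/hr


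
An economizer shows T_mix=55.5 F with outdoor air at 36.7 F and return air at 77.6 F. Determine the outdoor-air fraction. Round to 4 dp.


frac = (55.5 - 77.6) / (36.7 - 77.6) = 0.5403

0.5403


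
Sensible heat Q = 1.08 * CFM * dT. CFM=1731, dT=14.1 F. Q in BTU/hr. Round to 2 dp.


Q = 1.08 * 1731 * 14.1 = 26359.67 BTU/hr

26359.67 BTU/hr


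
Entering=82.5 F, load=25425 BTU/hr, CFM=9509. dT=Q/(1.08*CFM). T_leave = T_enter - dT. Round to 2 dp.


dT = 25425/(1.08*9509) = 2.4757
T_leave = 82.5 - 2.4757 = 80.02 F

80.02 F


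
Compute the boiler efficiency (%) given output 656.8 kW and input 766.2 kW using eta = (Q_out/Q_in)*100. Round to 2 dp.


eta = (656.8/766.2)*100 = 85.72 %

85.72 %


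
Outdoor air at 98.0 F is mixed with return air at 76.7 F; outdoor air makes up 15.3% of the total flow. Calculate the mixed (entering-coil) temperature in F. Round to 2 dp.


T_mix = 76.7 + (15.3/100)*(98.0-76.7) = 79.96 F

79.96 F


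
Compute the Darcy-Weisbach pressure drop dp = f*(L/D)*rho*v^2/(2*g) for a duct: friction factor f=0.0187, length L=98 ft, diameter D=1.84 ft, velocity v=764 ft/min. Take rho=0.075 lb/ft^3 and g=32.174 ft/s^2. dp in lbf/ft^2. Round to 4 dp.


v_fps = 764/60 = 12.7333 ft/s
dp = 0.0187*(98/1.84)*0.075*12.7333^2/(2*32.174) = 0.1882 lbf/ft^2

0.1882 lbf/ft^2


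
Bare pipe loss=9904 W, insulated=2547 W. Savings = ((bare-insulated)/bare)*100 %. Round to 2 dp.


Savings = ((9904-2547)/9904)*100 = 74.28 %

74.28 %


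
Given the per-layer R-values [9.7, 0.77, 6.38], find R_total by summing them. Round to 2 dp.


R_total = 9.7 + 0.77 + 6.38 = 16.85

16.85


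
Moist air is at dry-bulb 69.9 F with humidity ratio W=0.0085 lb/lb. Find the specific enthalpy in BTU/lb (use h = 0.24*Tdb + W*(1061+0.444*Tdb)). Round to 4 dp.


h = 0.24*69.9 + 0.0085*(1061+0.444*69.9) = 26.0583 BTU/lb

26.0583 BTU/lb


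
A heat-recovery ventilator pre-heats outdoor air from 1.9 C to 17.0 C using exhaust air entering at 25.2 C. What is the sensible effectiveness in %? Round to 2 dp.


eff = (17.0-1.9)/(25.2-1.9)*100 = 64.81 %

64.81 %


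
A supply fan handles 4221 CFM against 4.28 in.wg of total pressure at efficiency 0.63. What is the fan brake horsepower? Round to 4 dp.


BHP = 4221 * 4.28 / (6356 * 0.63) = 4.5116 hp

4.5116 hp


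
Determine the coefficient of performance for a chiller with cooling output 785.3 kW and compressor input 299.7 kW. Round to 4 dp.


COP = 785.3 / 299.7 = 2.6203

2.6203


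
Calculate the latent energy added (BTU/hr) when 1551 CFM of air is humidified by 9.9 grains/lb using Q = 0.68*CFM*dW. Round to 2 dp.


Q = 0.68 * 1551 * 9.9 = 10441.33 BTU/hr

10441.33 BTU/hr


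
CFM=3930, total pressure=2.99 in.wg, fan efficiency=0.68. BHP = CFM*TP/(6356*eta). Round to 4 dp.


BHP = 3930 * 2.99 / (6356 * 0.68) = 2.7188 hp

2.7188 hp


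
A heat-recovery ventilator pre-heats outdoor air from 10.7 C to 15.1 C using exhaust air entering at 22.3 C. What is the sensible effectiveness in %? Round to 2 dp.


eff = (15.1-10.7)/(22.3-10.7)*100 = 37.93 %

37.93 %


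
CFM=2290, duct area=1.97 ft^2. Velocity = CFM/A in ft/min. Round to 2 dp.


V = 2290 / 1.97 = 1162.44 ft/min

1162.44 ft/min


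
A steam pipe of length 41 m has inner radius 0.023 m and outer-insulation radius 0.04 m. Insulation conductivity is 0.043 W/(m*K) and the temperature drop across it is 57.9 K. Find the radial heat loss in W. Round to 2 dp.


Q = 2*pi*0.043*41*57.9/ln(0.04/0.023) = 1159.00 W

1159.00 W


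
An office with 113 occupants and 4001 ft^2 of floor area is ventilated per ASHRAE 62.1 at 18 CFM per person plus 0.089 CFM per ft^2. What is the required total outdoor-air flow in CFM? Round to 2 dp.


Total = 113*18 + 4001*0.089 = 2390.09 CFM

2390.09 CFM


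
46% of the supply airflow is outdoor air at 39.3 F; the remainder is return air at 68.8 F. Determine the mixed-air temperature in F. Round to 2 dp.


T_mix = 0.46*39.3 + 0.54*68.8 = 55.23 F

55.23 F


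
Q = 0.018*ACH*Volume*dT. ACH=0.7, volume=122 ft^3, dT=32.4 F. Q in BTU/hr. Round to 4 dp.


Q = 0.018 * 0.7 * 122 * 32.4 = 49.8053 BTU/hr

49.8053 BTU/hr


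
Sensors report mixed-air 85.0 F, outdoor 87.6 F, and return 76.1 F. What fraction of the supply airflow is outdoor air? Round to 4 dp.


frac = (85.0 - 76.1) / (87.6 - 76.1) = 0.7739

0.7739


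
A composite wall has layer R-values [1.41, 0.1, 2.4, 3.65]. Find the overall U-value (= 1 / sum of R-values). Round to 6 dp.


R_total = 1.41 + 0.1 + 2.4 + 3.65 = 7.56
U = 1/7.56 = 0.132275

0.132275


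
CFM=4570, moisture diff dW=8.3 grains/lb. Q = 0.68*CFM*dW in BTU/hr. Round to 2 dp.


Q = 0.68 * 4570 * 8.3 = 25793.08 BTU/hr

25793.08 BTU/hr


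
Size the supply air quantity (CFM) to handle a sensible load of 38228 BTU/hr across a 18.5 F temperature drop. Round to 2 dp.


CFM = 38228 / (1.08 * 18.5) = 1913.31

1913.31 CFM


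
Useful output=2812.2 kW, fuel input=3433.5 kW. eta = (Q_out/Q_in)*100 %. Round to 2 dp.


eta = (2812.2/3433.5)*100 = 81.90 %

81.90 %


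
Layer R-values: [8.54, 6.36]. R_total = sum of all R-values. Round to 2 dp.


R_total = 8.54 + 6.36 = 14.90

14.90


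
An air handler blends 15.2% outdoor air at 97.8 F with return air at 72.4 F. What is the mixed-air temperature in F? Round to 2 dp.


T_mix = 72.4 + (15.2/100)*(97.8-72.4) = 76.26 F

76.26 F


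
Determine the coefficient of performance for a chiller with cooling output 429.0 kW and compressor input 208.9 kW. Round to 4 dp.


COP = 429.0 / 208.9 = 2.0536

2.0536


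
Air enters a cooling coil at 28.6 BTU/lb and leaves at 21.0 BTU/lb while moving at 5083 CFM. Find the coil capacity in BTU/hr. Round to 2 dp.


Q = 4.5 * 5083 * (28.6 - 21.0) = 173838.60 BTU/hr

173838.60 BTU/hr


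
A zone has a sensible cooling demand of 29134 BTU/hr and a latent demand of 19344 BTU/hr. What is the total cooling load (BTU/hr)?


Qt = 29134 + 19344 = 48478 BTU/hr

48478 BTU/hr


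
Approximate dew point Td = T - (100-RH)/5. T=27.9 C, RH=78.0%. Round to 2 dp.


Td = 27.9 - (100-78.0)/5 = 23.50 C

23.50 C


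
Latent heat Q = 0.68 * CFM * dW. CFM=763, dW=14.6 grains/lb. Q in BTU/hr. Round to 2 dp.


Q = 0.68 * 763 * 14.6 = 7575.06 BTU/hr

7575.06 BTU/hr


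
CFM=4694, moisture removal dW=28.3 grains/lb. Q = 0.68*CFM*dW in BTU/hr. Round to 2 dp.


Q = 0.68 * 4694 * 28.3 = 90331.34 BTU/hr

90331.34 BTU/hr


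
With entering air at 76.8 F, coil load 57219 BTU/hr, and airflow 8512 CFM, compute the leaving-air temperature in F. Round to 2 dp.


dT = 57219/(1.08*8512) = 6.2242
T_leave = 76.8 - 6.2242 = 70.58 F

70.58 F


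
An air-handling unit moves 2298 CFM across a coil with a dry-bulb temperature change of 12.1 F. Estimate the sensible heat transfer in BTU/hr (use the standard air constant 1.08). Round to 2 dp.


Q = 1.08 * 2298 * 12.1 = 30030.26 BTU/hr

30030.26 BTU/hr


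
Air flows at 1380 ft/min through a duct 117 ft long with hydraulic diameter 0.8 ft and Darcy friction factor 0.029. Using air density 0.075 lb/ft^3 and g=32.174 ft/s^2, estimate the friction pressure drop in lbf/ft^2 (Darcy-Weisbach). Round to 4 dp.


v_fps = 1380/60 = 23.0 ft/s
dp = 0.029*(117/0.8)*0.075*23.0^2/(2*32.174) = 2.6150 lbf/ft^2

2.6150 lbf/ft^2


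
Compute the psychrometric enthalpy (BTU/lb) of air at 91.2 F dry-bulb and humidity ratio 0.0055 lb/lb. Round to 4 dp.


h = 0.24*91.2 + 0.0055*(1061+0.444*91.2) = 27.9462 BTU/lb

27.9462 BTU/lb


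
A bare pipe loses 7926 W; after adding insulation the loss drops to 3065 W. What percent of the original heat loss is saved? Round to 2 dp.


Savings = ((7926-3065)/7926)*100 = 61.33 %

61.33 %


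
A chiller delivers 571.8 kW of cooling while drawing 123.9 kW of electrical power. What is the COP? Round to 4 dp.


COP = 571.8 / 123.9 = 4.6150

4.6150


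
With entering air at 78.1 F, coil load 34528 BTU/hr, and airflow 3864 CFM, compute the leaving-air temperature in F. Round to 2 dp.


dT = 34528/(1.08*3864) = 8.2739
T_leave = 78.1 - 8.2739 = 69.83 F

69.83 F


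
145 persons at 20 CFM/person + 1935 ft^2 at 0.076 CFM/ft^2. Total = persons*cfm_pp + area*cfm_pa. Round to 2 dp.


Total = 145*20 + 1935*0.076 = 3047.06 CFM

3047.06 CFM


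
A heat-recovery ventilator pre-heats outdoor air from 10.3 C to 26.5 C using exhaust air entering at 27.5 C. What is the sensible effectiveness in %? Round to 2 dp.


eff = (26.5-10.3)/(27.5-10.3)*100 = 94.19 %

94.19 %


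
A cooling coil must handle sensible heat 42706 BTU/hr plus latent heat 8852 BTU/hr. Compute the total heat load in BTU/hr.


Qt = 42706 + 8852 = 51558 BTU/hr

51558 BTU/hr


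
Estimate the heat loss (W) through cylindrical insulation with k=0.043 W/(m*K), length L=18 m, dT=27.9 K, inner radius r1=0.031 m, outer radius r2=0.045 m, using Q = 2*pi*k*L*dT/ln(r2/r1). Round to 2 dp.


Q = 2*pi*0.043*18*27.9/ln(0.045/0.031) = 364.08 W

364.08 W


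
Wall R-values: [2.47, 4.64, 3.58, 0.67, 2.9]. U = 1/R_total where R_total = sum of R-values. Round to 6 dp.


R_total = 2.47 + 4.64 + 3.58 + 0.67 + 2.9 = 14.26
U = 1/14.26 = 0.070126

0.070126


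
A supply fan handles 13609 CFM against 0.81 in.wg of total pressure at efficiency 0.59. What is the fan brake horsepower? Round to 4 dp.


BHP = 13609 * 0.81 / (6356 * 0.59) = 2.9395 hp

2.9395 hp


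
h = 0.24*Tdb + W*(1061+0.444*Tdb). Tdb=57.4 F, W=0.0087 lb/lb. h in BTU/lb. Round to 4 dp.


h = 0.24*57.4 + 0.0087*(1061+0.444*57.4) = 23.2284 BTU/lb

23.2284 BTU/lb


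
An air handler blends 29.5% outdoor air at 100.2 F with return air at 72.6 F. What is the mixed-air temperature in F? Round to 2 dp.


T_mix = 72.6 + (29.5/100)*(100.2-72.6) = 80.74 F

80.74 F


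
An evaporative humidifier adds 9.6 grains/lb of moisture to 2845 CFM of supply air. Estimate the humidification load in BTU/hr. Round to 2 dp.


Q = 0.68 * 2845 * 9.6 = 18572.16 BTU/hr

18572.16 BTU/hr


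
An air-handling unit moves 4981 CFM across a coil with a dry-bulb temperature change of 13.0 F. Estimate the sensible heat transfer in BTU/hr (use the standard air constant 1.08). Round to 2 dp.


Q = 1.08 * 4981 * 13.0 = 69933.24 BTU/hr

69933.24 BTU/hr


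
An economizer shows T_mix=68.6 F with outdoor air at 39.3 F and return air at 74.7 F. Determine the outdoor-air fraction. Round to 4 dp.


frac = (68.6 - 74.7) / (39.3 - 74.7) = 0.1723

0.1723


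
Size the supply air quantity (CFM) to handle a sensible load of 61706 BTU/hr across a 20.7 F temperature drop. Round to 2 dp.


CFM = 61706 / (1.08 * 20.7) = 2760.15

2760.15 CFM


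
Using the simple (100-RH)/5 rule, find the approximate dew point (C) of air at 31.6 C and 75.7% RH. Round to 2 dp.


Td = 31.6 - (100-75.7)/5 = 26.74 C

26.74 C


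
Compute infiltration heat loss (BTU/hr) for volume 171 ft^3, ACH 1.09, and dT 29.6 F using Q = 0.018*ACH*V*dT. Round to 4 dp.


Q = 0.018 * 1.09 * 171 * 29.6 = 99.3086 BTU/hr

99.3086 BTU/hr


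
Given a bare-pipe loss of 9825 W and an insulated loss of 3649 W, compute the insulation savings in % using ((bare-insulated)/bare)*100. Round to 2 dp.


Savings = ((9825-3649)/9825)*100 = 62.86 %

62.86 %


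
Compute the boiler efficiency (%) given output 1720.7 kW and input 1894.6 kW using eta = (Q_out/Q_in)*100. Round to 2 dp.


eta = (1720.7/1894.6)*100 = 90.82 %

90.82 %


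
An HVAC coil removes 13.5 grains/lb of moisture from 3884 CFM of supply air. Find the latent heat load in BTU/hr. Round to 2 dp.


Q = 0.68 * 3884 * 13.5 = 35655.12 BTU/hr

35655.12 BTU/hr


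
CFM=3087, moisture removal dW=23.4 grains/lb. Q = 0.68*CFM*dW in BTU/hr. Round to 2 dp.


Q = 0.68 * 3087 * 23.4 = 49120.34 BTU/hr

49120.34 BTU/hr


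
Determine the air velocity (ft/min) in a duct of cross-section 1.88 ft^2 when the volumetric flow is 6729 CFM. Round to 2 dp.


V = 6729 / 1.88 = 3579.26 ft/min

3579.26 ft/min


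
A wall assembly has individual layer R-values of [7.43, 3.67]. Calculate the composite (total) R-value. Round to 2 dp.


R_total = 7.43 + 3.67 = 11.10

11.10


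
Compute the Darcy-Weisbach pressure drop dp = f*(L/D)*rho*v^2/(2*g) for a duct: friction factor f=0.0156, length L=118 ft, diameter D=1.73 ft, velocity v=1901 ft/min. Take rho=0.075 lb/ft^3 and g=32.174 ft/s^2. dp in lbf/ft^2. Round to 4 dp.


v_fps = 1901/60 = 31.6833 ft/s
dp = 0.0156*(118/1.73)*0.075*31.6833^2/(2*32.174) = 1.2449 lbf/ft^2

1.2449 lbf/ft^2


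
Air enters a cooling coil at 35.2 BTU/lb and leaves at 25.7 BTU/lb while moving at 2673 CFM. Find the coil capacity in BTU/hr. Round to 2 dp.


Q = 4.5 * 2673 * (35.2 - 25.7) = 114270.75 BTU/hr

114270.75 BTU/hr


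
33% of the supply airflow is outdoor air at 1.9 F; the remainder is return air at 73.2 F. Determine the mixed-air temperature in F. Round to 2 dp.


T_mix = 0.33*1.9 + 0.67*73.2 = 49.67 F

49.67 F


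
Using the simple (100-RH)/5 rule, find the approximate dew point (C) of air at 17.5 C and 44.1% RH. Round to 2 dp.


Td = 17.5 - (100-44.1)/5 = 6.32 C

6.32 C


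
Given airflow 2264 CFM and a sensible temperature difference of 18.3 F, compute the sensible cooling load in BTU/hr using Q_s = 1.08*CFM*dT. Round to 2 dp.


Q = 1.08 * 2264 * 18.3 = 44745.70 BTU/hr

44745.70 BTU/hr


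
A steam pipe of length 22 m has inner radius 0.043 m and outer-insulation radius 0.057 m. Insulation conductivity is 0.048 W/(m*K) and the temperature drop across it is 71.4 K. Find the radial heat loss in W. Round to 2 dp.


Q = 2*pi*0.048*22*71.4/ln(0.057/0.043) = 1680.82 W

1680.82 W


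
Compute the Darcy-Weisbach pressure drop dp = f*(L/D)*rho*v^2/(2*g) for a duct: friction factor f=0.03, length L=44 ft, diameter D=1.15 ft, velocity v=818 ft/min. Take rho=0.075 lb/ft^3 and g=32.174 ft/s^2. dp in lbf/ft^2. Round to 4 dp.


v_fps = 818/60 = 13.6333 ft/s
dp = 0.03*(44/1.15)*0.075*13.6333^2/(2*32.174) = 0.2487 lbf/ft^2

0.2487 lbf/ft^2


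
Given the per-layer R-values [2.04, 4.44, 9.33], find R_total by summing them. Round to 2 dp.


R_total = 2.04 + 4.44 + 9.33 = 15.81

15.81


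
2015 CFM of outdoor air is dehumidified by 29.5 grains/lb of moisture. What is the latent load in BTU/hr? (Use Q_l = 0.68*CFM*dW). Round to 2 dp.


Q = 0.68 * 2015 * 29.5 = 40420.90 BTU/hr

40420.90 BTU/hr


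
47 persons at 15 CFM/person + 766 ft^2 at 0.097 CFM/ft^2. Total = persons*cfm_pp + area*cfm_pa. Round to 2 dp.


Total = 47*15 + 766*0.097 = 779.30 CFM

779.30 CFM


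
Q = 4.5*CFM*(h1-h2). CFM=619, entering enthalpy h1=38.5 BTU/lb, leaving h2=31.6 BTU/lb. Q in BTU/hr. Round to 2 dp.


Q = 4.5 * 619 * (38.5 - 31.6) = 19219.95 BTU/hr

19219.95 BTU/hr


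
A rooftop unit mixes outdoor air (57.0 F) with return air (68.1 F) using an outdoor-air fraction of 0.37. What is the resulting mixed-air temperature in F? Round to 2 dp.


T_mix = 0.37*57.0 + 0.63*68.1 = 63.99 F

63.99 F


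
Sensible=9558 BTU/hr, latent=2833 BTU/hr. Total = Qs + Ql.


Qt = 9558 + 2833 = 12391 BTU/hr

12391 BTU/hr


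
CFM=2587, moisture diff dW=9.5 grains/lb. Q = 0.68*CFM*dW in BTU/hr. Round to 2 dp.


Q = 0.68 * 2587 * 9.5 = 16712.02 BTU/hr

16712.02 BTU/hr


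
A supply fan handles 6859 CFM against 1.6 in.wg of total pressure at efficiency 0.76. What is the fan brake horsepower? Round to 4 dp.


BHP = 6859 * 1.6 / (6356 * 0.76) = 2.2719 hp

2.2719 hp


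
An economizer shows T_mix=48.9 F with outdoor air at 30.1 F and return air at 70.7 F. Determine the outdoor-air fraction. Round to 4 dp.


frac = (48.9 - 70.7) / (30.1 - 70.7) = 0.5369

0.5369


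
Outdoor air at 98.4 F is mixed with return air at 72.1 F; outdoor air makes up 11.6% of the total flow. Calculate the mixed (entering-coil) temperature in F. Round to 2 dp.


T_mix = 72.1 + (11.6/100)*(98.4-72.1) = 75.15 F

75.15 F


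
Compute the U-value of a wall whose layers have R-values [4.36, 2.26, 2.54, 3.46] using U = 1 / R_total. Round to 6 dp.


R_total = 4.36 + 2.26 + 2.54 + 3.46 = 12.62
U = 1/12.62 = 0.079239

0.079239


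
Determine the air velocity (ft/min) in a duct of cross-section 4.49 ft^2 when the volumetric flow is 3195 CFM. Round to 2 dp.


V = 3195 / 4.49 = 711.58 ft/min

711.58 ft/min


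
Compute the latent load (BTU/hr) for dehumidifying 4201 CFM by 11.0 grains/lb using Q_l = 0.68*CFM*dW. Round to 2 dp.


Q = 0.68 * 4201 * 11.0 = 31423.48 BTU/hr

31423.48 BTU/hr


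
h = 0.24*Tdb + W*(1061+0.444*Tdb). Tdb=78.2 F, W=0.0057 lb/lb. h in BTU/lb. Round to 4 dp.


h = 0.24*78.2 + 0.0057*(1061+0.444*78.2) = 25.0136 BTU/lb

25.0136 BTU/lb


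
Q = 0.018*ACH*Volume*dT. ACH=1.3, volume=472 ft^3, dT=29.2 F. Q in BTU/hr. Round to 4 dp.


Q = 0.018 * 1.3 * 472 * 29.2 = 322.5082 BTU/hr

322.5082 BTU/hr


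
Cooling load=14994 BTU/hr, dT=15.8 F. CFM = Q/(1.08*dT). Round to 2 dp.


CFM = 14994 / (1.08 * 15.8) = 878.69

878.69 CFM


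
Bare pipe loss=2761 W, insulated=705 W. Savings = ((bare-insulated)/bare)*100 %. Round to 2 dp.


Savings = ((2761-705)/2761)*100 = 74.47 %

74.47 %


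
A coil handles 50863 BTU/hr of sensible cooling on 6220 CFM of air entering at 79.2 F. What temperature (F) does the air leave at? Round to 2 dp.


dT = 50863/(1.08*6220) = 7.5716
T_leave = 79.2 - 7.5716 = 71.63 F

71.63 F


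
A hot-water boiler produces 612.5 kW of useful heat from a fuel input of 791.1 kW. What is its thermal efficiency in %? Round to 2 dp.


eta = (612.5/791.1)*100 = 77.42 %

77.42 %


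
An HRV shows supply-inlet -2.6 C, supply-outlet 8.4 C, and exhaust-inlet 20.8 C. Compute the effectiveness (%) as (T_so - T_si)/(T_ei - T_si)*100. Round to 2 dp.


eff = (8.4-(-2.6))/(20.8-(-2.6))*100 = 47.01 %

47.01 %


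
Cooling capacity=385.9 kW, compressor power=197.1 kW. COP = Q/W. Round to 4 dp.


COP = 385.9 / 197.1 = 1.9579

1.9579


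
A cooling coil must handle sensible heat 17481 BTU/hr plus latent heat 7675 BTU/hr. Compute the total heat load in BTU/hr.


Qt = 17481 + 7675 = 25156 BTU/hr

25156 BTU/hr


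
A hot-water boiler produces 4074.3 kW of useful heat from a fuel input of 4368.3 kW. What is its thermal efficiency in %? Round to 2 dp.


eta = (4074.3/4368.3)*100 = 93.27 %

93.27 %


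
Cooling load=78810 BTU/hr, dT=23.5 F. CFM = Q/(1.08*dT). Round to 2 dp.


CFM = 78810 / (1.08 * 23.5) = 3105.20

3105.20 CFM


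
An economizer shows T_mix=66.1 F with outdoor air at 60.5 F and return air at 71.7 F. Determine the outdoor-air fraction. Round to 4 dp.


frac = (66.1 - 71.7) / (60.5 - 71.7) = 0.5000

0.5000


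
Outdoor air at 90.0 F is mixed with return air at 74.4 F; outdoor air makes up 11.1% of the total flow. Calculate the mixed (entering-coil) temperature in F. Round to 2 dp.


T_mix = 74.4 + (11.1/100)*(90.0-74.4) = 76.13 F

76.13 F


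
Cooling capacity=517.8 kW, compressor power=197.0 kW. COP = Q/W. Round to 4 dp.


COP = 517.8 / 197.0 = 2.6284

2.6284


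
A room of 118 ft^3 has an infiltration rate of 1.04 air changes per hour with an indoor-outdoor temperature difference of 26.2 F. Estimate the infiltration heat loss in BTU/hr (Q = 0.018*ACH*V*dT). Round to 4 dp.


Q = 0.018 * 1.04 * 118 * 26.2 = 57.8748 BTU/hr

57.8748 BTU/hr


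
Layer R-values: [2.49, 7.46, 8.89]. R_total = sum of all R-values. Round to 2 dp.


R_total = 2.49 + 7.46 + 8.89 = 18.84

18.84


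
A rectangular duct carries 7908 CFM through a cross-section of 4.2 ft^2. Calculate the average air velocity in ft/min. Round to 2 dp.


V = 7908 / 4.2 = 1882.86 ft/min

1882.86 ft/min


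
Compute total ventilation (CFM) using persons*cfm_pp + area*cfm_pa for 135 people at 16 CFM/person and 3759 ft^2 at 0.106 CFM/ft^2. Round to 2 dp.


Total = 135*16 + 3759*0.106 = 2558.45 CFM

2558.45 CFM


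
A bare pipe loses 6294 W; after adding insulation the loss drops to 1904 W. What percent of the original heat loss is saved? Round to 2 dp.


Savings = ((6294-1904)/6294)*100 = 69.75 %

69.75 %


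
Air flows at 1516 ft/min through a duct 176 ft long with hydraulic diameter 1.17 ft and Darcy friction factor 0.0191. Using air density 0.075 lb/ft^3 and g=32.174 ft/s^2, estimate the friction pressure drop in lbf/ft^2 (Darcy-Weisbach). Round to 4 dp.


v_fps = 1516/60 = 25.2667 ft/s
dp = 0.0191*(176/1.17)*0.075*25.2667^2/(2*32.174) = 2.1379 lbf/ft^2

2.1379 lbf/ft^2


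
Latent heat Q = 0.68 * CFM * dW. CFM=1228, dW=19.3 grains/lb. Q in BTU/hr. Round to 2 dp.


Q = 0.68 * 1228 * 19.3 = 16116.27 BTU/hr

16116.27 BTU/hr


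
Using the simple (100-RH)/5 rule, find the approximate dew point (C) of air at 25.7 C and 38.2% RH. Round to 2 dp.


Td = 25.7 - (100-38.2)/5 = 13.34 C

13.34 C


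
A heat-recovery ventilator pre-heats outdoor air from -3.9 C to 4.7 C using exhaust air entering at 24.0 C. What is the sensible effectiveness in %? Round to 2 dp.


eff = (4.7-(-3.9))/(24.0-(-3.9))*100 = 30.82 %

30.82 %


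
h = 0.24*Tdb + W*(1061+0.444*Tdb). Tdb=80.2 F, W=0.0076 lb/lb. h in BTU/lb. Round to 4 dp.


h = 0.24*80.2 + 0.0076*(1061+0.444*80.2) = 27.5822 BTU/lb

27.5822 BTU/lb


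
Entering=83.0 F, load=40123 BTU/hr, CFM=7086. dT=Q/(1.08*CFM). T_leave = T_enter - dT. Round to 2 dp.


dT = 40123/(1.08*7086) = 5.2429
T_leave = 83.0 - 5.2429 = 77.76 F

77.76 F


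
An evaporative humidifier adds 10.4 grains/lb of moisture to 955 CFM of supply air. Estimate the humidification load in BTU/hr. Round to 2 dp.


Q = 0.68 * 955 * 10.4 = 6753.76 BTU/hr

6753.76 BTU/hr


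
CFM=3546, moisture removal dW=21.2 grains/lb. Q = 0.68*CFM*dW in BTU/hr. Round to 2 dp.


Q = 0.68 * 3546 * 21.2 = 51119.14 BTU/hr

51119.14 BTU/hr


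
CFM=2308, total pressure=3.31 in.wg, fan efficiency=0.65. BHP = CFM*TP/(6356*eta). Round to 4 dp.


BHP = 2308 * 3.31 / (6356 * 0.65) = 1.8491 hp

1.8491 hp


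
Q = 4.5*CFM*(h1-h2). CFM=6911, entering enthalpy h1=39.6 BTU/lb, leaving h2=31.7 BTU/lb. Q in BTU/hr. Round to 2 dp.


Q = 4.5 * 6911 * (39.6 - 31.7) = 245686.05 BTU/hr

245686.05 BTU/hr


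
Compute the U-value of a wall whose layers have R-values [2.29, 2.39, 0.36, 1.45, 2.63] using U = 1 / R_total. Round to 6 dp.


R_total = 2.29 + 2.39 + 0.36 + 1.45 + 2.63 = 9.12
U = 1/9.12 = 0.109649

0.109649


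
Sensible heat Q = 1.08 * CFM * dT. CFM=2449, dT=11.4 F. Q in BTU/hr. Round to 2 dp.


Q = 1.08 * 2449 * 11.4 = 30152.09 BTU/hr

30152.09 BTU/hr


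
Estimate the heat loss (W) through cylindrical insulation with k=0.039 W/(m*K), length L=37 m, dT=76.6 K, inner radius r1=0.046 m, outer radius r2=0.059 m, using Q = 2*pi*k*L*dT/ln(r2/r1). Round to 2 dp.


Q = 2*pi*0.039*37*76.6/ln(0.059/0.046) = 2790.34 W

2790.34 W


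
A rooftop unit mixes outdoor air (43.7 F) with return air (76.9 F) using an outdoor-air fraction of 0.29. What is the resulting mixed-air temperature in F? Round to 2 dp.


T_mix = 0.29*43.7 + 0.71*76.9 = 67.27 F

67.27 F


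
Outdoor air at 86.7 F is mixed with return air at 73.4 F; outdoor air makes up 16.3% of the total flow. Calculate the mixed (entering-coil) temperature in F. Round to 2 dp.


T_mix = 73.4 + (16.3/100)*(86.7-73.4) = 75.57 F

75.57 F


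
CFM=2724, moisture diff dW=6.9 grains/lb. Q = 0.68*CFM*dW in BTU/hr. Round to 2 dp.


Q = 0.68 * 2724 * 6.9 = 12781.01 BTU/hr

12781.01 BTU/hr


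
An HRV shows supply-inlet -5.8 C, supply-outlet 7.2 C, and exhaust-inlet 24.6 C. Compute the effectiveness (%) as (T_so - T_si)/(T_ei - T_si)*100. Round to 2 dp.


eff = (7.2-(-5.8))/(24.6-(-5.8))*100 = 42.76 %

42.76 %


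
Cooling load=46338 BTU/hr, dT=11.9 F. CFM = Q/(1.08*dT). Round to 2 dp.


CFM = 46338 / (1.08 * 11.9) = 3605.51

3605.51 CFM


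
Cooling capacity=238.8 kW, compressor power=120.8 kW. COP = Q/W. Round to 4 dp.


COP = 238.8 / 120.8 = 1.9768

1.9768


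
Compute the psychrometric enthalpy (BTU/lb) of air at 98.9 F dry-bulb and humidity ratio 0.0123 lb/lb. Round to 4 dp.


h = 0.24*98.9 + 0.0123*(1061+0.444*98.9) = 37.3264 BTU/lb

37.3264 BTU/lb


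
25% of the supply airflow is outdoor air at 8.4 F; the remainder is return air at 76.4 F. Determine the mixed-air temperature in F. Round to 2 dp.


T_mix = 0.25*8.4 + 0.75*76.4 = 59.40 F

59.40 F


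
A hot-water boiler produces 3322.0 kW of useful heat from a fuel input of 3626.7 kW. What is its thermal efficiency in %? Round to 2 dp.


eta = (3322.0/3626.7)*100 = 91.60 %

91.60 %


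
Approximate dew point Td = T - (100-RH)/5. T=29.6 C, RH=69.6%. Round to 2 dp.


Td = 29.6 - (100-69.6)/5 = 23.52 C

23.52 C


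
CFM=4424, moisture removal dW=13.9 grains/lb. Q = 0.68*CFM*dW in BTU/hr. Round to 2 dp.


Q = 0.68 * 4424 * 13.9 = 41815.65 BTU/hr

41815.65 BTU/hr


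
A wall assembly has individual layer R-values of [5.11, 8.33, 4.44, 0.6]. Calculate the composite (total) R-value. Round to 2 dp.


R_total = 5.11 + 8.33 + 4.44 + 0.6 = 18.48

18.48


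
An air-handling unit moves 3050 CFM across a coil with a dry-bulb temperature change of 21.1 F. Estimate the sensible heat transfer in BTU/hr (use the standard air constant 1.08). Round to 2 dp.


Q = 1.08 * 3050 * 21.1 = 69503.40 BTU/hr

69503.40 BTU/hr


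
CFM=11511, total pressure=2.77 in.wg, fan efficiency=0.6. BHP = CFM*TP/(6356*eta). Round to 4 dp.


BHP = 11511 * 2.77 / (6356 * 0.6) = 8.3610 hp

8.3610 hp


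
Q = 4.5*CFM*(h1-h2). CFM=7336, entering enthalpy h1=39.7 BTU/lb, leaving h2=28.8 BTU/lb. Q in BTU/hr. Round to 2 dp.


Q = 4.5 * 7336 * (39.7 - 28.8) = 359830.80 BTU/hr

359830.80 BTU/hr


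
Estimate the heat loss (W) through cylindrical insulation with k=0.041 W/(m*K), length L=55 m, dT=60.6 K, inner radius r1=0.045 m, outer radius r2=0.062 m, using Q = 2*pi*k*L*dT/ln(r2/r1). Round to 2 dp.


Q = 2*pi*0.041*55*60.6/ln(0.062/0.045) = 2679.22 W

2679.22 W


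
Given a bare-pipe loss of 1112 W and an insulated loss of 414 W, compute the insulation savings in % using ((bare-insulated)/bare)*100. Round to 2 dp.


Savings = ((1112-414)/1112)*100 = 62.77 %

62.77 %


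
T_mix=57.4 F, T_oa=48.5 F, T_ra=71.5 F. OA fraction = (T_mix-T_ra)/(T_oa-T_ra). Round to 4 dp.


frac = (57.4 - 71.5) / (48.5 - 71.5) = 0.6130

0.6130


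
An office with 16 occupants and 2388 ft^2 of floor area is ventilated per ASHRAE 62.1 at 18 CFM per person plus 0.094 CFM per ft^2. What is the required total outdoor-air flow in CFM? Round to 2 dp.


Total = 16*18 + 2388*0.094 = 512.47 CFM

512.47 CFM


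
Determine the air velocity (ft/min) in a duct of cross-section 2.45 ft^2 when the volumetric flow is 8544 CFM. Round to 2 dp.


V = 8544 / 2.45 = 3487.35 ft/min

3487.35 ft/min


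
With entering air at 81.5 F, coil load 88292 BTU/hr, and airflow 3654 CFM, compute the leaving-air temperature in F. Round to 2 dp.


dT = 88292/(1.08*3654) = 22.3732
T_leave = 81.5 - 22.3732 = 59.13 F

59.13 F


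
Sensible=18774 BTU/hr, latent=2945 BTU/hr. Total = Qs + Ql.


Qt = 18774 + 2945 = 21719 BTU/hr

21719 BTU/hr


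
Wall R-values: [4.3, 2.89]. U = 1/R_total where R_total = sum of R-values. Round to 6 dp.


R_total = 4.3 + 2.89 = 7.19
U = 1/7.19 = 0.139082

0.139082


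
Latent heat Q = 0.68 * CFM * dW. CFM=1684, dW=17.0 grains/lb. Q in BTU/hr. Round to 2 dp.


Q = 0.68 * 1684 * 17.0 = 19467.04 BTU/hr

19467.04 BTU/hr


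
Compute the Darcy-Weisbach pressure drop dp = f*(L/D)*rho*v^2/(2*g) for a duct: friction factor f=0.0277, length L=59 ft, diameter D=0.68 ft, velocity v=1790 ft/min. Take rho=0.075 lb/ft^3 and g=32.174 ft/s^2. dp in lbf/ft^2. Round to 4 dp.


v_fps = 1790/60 = 29.8333 ft/s
dp = 0.0277*(59/0.68)*0.075*29.8333^2/(2*32.174) = 2.4932 lbf/ft^2

2.4932 lbf/ft^2


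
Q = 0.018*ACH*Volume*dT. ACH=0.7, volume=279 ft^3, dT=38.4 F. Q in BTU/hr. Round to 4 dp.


Q = 0.018 * 0.7 * 279 * 38.4 = 134.9914 BTU/hr

134.9914 BTU/hr


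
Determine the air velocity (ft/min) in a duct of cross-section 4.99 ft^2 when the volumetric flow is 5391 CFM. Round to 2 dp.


V = 5391 / 4.99 = 1080.36 ft/min

1080.36 ft/min


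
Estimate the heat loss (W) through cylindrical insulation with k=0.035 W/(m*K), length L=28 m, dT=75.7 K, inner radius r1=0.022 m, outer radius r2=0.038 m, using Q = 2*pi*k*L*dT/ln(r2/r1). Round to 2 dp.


Q = 2*pi*0.035*28*75.7/ln(0.038/0.022) = 852.86 W

852.86 W


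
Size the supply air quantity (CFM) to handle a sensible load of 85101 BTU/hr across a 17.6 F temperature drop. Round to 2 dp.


CFM = 85101 / (1.08 * 17.6) = 4477.11

4477.11 CFM


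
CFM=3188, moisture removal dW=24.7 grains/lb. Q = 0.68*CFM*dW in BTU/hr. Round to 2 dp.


Q = 0.68 * 3188 * 24.7 = 53545.65 BTU/hr

53545.65 BTU/hr


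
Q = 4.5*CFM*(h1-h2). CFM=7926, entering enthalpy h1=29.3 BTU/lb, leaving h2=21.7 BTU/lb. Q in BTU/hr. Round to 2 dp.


Q = 4.5 * 7926 * (29.3 - 21.7) = 271069.20 BTU/hr

271069.20 BTU/hr


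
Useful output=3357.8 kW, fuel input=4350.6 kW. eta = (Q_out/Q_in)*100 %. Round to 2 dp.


eta = (3357.8/4350.6)*100 = 77.18 %

77.18 %
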